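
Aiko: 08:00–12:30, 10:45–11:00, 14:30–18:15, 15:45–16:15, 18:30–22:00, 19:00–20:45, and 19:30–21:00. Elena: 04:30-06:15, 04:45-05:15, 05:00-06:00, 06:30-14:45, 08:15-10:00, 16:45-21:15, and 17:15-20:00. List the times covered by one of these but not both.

04:30-06:15, 06:30-08:00, 12:30-14:30, 14:45-16:45, 18:15-18:30, 21:15-22:00

Merge the first list: 08:00-12:30, 14:30-18:15, 18:30-22:00.
Merge the second list: 04:30-06:15, 06:30-14:45, 16:45-21:15.
A \ B = 14:45-16:45, 21:15-22:00.
B \ A = 04:30-06:15, 06:30-08:00, 12:30-14:30, 18:15-18:30.
Union of the two gives the symmetric difference.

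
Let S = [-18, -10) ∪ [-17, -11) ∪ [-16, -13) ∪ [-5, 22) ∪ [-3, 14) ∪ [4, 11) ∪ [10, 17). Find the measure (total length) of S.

Merged: [-18, -10), [-5, 22).
Lengths: 8 + 27 = 35.

35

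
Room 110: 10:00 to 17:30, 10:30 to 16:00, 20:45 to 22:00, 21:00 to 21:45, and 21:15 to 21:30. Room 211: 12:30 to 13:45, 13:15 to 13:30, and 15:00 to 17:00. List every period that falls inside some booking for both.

12:30–13:45, 15:00–17:00

First set merges to 10:00–17:30, 20:45–22:00.
Second set merges to 12:30–13:45, 15:00–17:00.
10:00–17:30 meets the second set on 12:30–13:45, 15:00–17:00.
20:45–22:00: no overlap with the second set.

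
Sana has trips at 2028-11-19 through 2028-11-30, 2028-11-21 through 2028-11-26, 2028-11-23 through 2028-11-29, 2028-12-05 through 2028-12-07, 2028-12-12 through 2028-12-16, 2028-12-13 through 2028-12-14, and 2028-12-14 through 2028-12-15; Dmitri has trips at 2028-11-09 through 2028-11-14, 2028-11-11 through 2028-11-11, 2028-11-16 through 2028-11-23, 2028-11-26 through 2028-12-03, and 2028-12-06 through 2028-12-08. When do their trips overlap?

Merge the first list: 2028-11-19 through 2028-11-30, 2028-12-05 through 2028-12-07, 2028-12-12 through 2028-12-16.
Merge the second list: 2028-11-09 through 2028-11-14, 2028-11-16 through 2028-11-23, 2028-11-26 through 2028-12-03, 2028-12-06 through 2028-12-08.
2028-11-19 through 2028-11-30 ∩ B → 2028-11-19 through 2028-11-23, 2028-11-26 through 2028-11-30.
2028-12-05 through 2028-12-07 ∩ B → 2028-12-06 through 2028-12-07.
2028-12-12 through 2028-12-16 meets no B interval.

2028-11-19 through 2028-11-23, 2028-11-26 through 2028-11-30, 2028-12-06 through 2028-12-07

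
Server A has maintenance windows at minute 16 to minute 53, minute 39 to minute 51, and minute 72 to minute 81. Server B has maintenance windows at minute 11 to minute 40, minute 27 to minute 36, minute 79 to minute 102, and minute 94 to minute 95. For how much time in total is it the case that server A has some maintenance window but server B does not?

20 minutes

A, merged: minute 16 to minute 53, minute 72 to minute 81.
B, merged: minute 11 to minute 40, minute 79 to minute 102.
A \ B = minute 40 to minute 53, minute 72 to minute 79.
Total: 13 minutes + 7 minutes = 20 minutes.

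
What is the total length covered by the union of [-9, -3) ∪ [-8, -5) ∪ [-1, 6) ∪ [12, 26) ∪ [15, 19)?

Merged: [-9, -3), [-1, 6), [12, 26).
Lengths: 6 + 7 + 14 = 27.

27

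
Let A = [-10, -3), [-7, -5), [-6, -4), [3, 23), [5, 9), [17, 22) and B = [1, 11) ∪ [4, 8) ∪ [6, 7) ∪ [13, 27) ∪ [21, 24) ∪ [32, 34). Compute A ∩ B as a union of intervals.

A, merged: [-10, -3), [3, 23).
B, merged: [1, 11), [13, 27), [32, 34).
[-10, -3) meets no B interval.
[3, 23) ∩ B → [3, 11), [13, 23).

[3, 11) ∪ [13, 23)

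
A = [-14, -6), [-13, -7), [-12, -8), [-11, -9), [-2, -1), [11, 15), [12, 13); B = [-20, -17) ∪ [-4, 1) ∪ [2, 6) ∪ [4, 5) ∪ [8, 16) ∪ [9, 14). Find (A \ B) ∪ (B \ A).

First set merges to [-14, -6), [-2, -1), [11, 15).
Second set merges to [-20, -17), [-4, 1), [2, 6), [8, 16).
A \ B = [-14, -6).
B \ A = [-20, -17), [-4, -2), [-1, 1), [2, 6), [8, 11), [15, 16).
Union of the two gives the symmetric difference.

[-20, -17) ∪ [-14, -6) ∪ [-4, -2) ∪ [-1, 1) ∪ [2, 6) ∪ [8, 11) ∪ [15, 16)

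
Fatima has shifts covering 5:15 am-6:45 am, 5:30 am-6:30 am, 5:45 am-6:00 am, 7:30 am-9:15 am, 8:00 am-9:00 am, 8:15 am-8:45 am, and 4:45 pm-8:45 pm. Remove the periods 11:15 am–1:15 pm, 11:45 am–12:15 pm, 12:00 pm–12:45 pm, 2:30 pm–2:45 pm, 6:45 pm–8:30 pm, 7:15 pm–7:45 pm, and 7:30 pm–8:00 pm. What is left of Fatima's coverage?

First set merges to 5:15 am–6:45 am, 7:30 am–9:15 am, 4:45 pm–8:45 pm.
Second set merges to 11:15 am–1:15 pm, 2:30 pm–2:45 pm, 6:45 pm–8:30 pm.
5:15 am–6:45 am: no B overlap → unchanged.
7:30 am–9:15 am: no B overlap → unchanged.
4:45 pm–8:45 pm minus B → 4:45 pm–6:45 pm, 8:30 pm–8:45 pm.

5:15 am–6:45 am, 7:30 am–9:15 am, 4:45 pm–6:45 pm, 8:30 pm–8:45 pm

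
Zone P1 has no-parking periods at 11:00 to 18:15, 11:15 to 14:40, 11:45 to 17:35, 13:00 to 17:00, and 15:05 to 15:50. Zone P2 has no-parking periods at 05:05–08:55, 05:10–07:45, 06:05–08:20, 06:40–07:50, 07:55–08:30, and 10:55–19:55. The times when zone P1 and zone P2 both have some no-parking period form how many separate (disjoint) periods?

First set merges to 11:00-18:15.
Second set merges to 05:05-08:55, 10:55-19:55.
A ∩ B = 11:00-18:15.
That is 1 disjoint piece.

1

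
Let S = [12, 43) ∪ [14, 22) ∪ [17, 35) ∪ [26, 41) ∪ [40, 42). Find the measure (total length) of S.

31

Merged: [12, 43).
Length: 31.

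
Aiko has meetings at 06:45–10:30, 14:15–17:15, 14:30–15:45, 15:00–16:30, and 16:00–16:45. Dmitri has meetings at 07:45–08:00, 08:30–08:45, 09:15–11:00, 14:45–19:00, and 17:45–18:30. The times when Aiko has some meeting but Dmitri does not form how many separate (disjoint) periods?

4

Merge the first list: 06:45-10:30, 14:15-17:15.
Merge the second list: 07:45-08:00, 08:30-08:45, 09:15-11:00, 14:45-19:00.
A \ B = 06:45-07:45, 08:00-08:30, 08:45-09:15, 14:15-14:45.
That is 4 disjoint pieces.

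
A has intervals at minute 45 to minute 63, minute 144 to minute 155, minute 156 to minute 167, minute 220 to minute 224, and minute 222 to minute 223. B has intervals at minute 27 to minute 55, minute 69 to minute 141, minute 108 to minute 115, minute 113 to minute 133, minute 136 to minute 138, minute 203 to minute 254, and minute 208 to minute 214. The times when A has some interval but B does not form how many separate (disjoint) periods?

3

A, merged: minute 45 to minute 63, minute 144 to minute 155, minute 156 to minute 167, minute 220 to minute 224.
B, merged: minute 27 to minute 55, minute 69 to minute 141, minute 203 to minute 254.
A \ B = minute 55 to minute 63, minute 144 to minute 155, minute 156 to minute 167.
That is 3 disjoint pieces.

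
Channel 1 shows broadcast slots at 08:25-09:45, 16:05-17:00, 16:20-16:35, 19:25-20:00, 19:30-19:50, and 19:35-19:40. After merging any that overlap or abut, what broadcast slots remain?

08:25-09:45, 16:05-17:00, 19:25-20:00

16:05-17:00 is disjoint → start new block.
16:20-16:35 overlaps/touches 16:05-17:00 → extend to 16:05-17:00.
19:25-20:00 is disjoint → start new block.
19:30-19:50 overlaps/touches 19:25-20:00 → extend to 19:25-20:00.
19:35-19:40 overlaps/touches 19:25-20:00 → extend to 19:25-20:00.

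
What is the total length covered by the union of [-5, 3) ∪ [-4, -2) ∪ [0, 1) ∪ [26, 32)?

Merged: [-5, 3), [26, 32).
Lengths: 8 + 6 = 14.

14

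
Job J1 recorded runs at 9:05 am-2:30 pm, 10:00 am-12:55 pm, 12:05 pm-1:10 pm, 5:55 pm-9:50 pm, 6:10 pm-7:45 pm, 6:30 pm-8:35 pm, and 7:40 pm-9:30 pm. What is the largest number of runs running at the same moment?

At 7:40 pm, 4 of the intervals are simultaneously active.
No point has more.

4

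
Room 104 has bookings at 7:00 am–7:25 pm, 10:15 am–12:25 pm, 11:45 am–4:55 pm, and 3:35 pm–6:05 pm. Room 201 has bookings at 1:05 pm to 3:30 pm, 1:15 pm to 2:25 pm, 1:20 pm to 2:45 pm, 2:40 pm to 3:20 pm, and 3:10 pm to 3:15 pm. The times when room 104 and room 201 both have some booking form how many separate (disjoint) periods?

First set merges to 7:00 am–7:25 pm.
Second set merges to 1:05 pm–3:30 pm.
A ∩ B = 1:05 pm–3:30 pm.
That is 1 disjoint piece.

1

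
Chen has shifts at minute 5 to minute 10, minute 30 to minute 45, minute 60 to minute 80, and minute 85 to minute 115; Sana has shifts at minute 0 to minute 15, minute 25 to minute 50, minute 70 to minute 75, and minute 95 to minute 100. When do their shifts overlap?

minute 5 to minute 10, minute 30 to minute 45, minute 70 to minute 75, minute 95 to minute 100

minute 5 to minute 10 ∩ B → minute 5 to minute 10.
minute 30 to minute 45 ∩ B → minute 30 to minute 45.
minute 60 to minute 80 ∩ B → minute 70 to minute 75.
minute 85 to minute 115 ∩ B → minute 95 to minute 100.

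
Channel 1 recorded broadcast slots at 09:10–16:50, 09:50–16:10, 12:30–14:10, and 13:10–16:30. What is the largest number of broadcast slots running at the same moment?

Walk the sorted start/end points keeping a running depth.
The depth first hits 4 at 13:10.

4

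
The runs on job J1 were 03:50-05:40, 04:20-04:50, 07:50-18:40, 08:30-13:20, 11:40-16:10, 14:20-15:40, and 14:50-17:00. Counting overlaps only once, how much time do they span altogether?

12 h 40 min

Merged: 03:50–05:40, 07:50–18:40.
Lengths: 1 h 50 min + 10 h 50 min = 12 h 40 min.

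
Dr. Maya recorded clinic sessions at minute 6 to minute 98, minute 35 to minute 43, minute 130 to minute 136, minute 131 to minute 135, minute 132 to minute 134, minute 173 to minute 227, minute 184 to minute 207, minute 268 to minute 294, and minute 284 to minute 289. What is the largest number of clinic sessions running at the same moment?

3

At minute 132, 3 of the intervals are simultaneously active.
No point has more.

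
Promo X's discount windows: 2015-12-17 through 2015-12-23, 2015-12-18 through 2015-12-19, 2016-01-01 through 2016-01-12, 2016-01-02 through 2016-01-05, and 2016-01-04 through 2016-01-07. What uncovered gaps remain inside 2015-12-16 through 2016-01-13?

After merging, the occupied span is 2015-12-17 through 2015-12-23, 2016-01-01 through 2016-01-12.
Uncovered inside 2015-12-16 through 2016-01-13: 2015-12-16 through 2015-12-16, 2015-12-24 through 2015-12-31, 2016-01-13 through 2016-01-13.

2015-12-16 through 2015-12-16, 2015-12-24 through 2015-12-31, 2016-01-13 through 2016-01-13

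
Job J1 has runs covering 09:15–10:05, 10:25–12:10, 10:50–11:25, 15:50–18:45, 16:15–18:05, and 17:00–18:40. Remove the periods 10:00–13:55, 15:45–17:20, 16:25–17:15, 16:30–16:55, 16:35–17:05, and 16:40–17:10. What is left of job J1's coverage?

First set merges to 09:15-10:05, 10:25-12:10, 15:50-18:45.
Second set merges to 10:00-13:55, 15:45-17:20.
09:15-10:05 minus B → 09:15-10:00.
10:25-12:10: fully covered by B → removed.
15:50-18:45 minus B → 17:20-18:45.

09:15-10:00, 17:20-18:45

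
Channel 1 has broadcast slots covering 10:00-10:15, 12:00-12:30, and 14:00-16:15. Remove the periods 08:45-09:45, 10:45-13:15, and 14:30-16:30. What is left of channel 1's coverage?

10:00-10:15, 14:00-14:30

10:00-10:15: nothing removed.
12:00-12:30: entirely removed.
14:00-16:15 \ B = 14:00-14:30.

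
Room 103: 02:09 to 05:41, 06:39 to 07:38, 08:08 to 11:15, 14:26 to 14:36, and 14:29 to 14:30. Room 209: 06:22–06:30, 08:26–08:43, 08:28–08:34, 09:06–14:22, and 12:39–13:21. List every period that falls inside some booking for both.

Merge the first list: 02:09–05:41, 06:39–07:38, 08:08–11:15, 14:26–14:36.
Merge the second list: 06:22–06:30, 08:26–08:43, 09:06–14:22.
02:09–05:41 falls entirely outside B.
06:39–07:38 falls entirely outside B.
08:08–11:15 overlaps B on 08:26–08:43, 09:06–11:15.
14:26–14:36 falls entirely outside B.

08:26–08:43, 09:06–11:15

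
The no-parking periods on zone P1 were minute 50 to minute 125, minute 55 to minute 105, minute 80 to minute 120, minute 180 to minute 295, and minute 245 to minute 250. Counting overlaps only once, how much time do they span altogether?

Merged: minute 50 to minute 125, minute 180 to minute 295.
Lengths: 75 minutes + 115 minutes = 190 minutes.

190 minutes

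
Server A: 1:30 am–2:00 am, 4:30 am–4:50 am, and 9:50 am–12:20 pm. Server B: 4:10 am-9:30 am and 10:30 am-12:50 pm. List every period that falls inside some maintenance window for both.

1:30 am-2:00 am falls entirely outside B.
4:30 am-4:50 am overlaps B on 4:30 am-4:50 am.
9:50 am-12:20 pm overlaps B on 10:30 am-12:20 pm.

4:30 am-4:50 am, 10:30 am-12:20 pm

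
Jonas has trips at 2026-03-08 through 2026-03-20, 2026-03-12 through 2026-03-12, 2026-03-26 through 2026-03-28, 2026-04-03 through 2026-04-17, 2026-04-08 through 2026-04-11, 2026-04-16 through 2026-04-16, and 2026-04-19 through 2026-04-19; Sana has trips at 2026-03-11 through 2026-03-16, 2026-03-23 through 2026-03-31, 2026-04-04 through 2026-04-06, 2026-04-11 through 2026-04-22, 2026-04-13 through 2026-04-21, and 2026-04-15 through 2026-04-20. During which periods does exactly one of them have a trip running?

First set merges to 2026-03-08 through 2026-03-20, 2026-03-26 through 2026-03-28, 2026-04-03 through 2026-04-17, 2026-04-19 through 2026-04-19.
Second set merges to 2026-03-11 through 2026-03-16, 2026-03-23 through 2026-03-31, 2026-04-04 through 2026-04-06, 2026-04-11 through 2026-04-22.
Only in the first: 2026-03-08 through 2026-03-10, 2026-03-17 through 2026-03-20, 2026-04-03 through 2026-04-03, 2026-04-07 through 2026-04-10.
Only in the second: 2026-03-23 through 2026-03-25, 2026-03-29 through 2026-03-31, 2026-04-18 through 2026-04-18, 2026-04-20 through 2026-04-22.
Together these are the periods covered by exactly one.

2026-03-08 through 2026-03-10, 2026-03-17 through 2026-03-20, 2026-03-23 through 2026-03-25, 2026-03-29 through 2026-03-31, 2026-04-03 through 2026-04-03, 2026-04-07 through 2026-04-10, 2026-04-18 through 2026-04-18, 2026-04-20 through 2026-04-22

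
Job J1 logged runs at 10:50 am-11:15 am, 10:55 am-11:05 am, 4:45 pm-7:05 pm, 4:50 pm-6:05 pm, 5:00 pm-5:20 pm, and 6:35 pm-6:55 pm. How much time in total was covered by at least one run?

2 h 45 min

Merged: 10:50 am–11:15 am, 4:45 pm–7:05 pm.
Lengths: 25 min + 2 h 20 min = 2 h 45 min.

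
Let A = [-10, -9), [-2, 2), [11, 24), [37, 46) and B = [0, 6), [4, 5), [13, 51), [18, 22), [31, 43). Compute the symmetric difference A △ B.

Second set merges to [0, 6), [13, 51).
Only in the first: [-10, -9), [-2, 0), [11, 13).
Only in the second: [2, 6), [24, 37), [46, 51).
Together these are the periods covered by exactly one.

[-10, -9) ∪ [-2, 0) ∪ [2, 6) ∪ [11, 13) ∪ [24, 37) ∪ [46, 51)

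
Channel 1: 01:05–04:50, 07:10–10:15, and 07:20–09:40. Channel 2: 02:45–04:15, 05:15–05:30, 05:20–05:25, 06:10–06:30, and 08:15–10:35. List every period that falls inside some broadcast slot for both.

First set merges to 01:05-04:50, 07:10-10:15.
Second set merges to 02:45-04:15, 05:15-05:30, 06:10-06:30, 08:15-10:35.
01:05-04:50 ∩ B → 02:45-04:15.
07:10-10:15 ∩ B → 08:15-10:15.

02:45-04:15, 08:15-10:15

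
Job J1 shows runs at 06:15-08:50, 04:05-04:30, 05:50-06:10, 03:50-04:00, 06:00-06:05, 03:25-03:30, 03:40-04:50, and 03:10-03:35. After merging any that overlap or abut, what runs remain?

03:10-03:35, 03:40-04:50, 05:50-06:10, 06:15-08:50

Sort by start: 03:10-03:35, 03:25-03:30, 03:40-04:50, 03:50-04:00, 04:05-04:30, 05:50-06:10, 06:00-06:05, 06:15-08:50.
03:25-03:30 overlaps/touches 03:10-03:35 → extend to 03:10-03:35.
03:40-04:50 is disjoint → start new block.
03:50-04:00 overlaps/touches 03:40-04:50 → extend to 03:40-04:50.
04:05-04:30 overlaps/touches 03:40-04:50 → extend to 03:40-04:50.
05:50-06:10 is disjoint → start new block.
06:00-06:05 overlaps/touches 05:50-06:10 → extend to 05:50-06:10.
06:15-08:50 is disjoint → start new block.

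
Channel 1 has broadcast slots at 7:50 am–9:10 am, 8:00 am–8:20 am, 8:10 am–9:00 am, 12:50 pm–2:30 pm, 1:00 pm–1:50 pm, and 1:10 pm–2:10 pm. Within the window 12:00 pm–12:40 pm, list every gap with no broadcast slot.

12:00 pm-12:40 pm

Covered (merged): 7:50 am-9:10 am, 12:50 pm-2:30 pm.
Complement within 12:00 pm-12:40 pm: 12:00 pm-12:40 pm.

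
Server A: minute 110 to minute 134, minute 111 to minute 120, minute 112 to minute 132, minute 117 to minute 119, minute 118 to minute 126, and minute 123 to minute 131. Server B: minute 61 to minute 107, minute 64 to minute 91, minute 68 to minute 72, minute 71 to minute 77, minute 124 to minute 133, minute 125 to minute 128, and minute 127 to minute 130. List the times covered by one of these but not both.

minute 61 to minute 107, minute 110 to minute 124, minute 133 to minute 134

Merge the first list: minute 110 to minute 134.
Merge the second list: minute 61 to minute 107, minute 124 to minute 133.
A \ B = minute 110 to minute 124, minute 133 to minute 134.
B \ A = minute 61 to minute 107.
Union of the two gives the symmetric difference.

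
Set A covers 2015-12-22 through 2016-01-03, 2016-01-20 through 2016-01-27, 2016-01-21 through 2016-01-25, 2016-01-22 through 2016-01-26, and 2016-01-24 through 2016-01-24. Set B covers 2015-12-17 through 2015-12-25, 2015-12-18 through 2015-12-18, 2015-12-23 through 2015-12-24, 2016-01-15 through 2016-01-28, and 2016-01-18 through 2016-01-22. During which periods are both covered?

First set merges to 2015-12-22 through 2016-01-03, 2016-01-20 through 2016-01-27.
Second set merges to 2015-12-17 through 2015-12-25, 2016-01-15 through 2016-01-28.
2015-12-22 through 2016-01-03 ∩ B → 2015-12-22 through 2015-12-25.
2016-01-20 through 2016-01-27 ∩ B → 2016-01-20 through 2016-01-27.

2015-12-22 through 2015-12-25, 2016-01-20 through 2016-01-27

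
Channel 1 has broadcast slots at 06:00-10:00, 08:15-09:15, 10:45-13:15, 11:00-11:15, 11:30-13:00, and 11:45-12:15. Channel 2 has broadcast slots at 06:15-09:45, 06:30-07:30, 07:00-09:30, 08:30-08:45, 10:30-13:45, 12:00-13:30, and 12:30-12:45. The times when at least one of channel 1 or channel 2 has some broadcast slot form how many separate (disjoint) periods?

2

Merge the first list: 06:00–10:00, 10:45–13:15.
Merge the second list: 06:15–09:45, 10:30–13:45.
A ∪ B = 06:00–10:00, 10:30–13:45.
That is 2 disjoint pieces.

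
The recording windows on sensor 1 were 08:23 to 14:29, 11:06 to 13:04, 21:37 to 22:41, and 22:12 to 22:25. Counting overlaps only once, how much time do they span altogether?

7 h 10 min

Merged: 08:23-14:29, 21:37-22:41.
Lengths: 6 h 6 min + 1 h 4 min = 7 h 10 min.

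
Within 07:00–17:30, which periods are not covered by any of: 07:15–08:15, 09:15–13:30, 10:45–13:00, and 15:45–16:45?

07:00–07:15, 08:15–09:15, 13:30–15:45, 16:45–17:30

After merging, the occupied span is 07:15–08:15, 09:15–13:30, 15:45–16:45.
Uncovered inside 07:00–17:30: 07:00–07:15, 08:15–09:15, 13:30–15:45, 16:45–17:30.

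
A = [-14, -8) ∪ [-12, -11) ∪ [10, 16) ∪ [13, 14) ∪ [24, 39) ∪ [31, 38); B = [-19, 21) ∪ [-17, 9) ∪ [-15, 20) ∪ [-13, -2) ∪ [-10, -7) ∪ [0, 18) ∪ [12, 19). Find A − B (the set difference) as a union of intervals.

A, merged: [-14, -8), [10, 16), [24, 39).
B, merged: [-19, 21).
[-14, -8) lies entirely inside B → drops out.
[10, 16) lies entirely inside B → drops out.
[24, 39) is untouched.

[24, 39)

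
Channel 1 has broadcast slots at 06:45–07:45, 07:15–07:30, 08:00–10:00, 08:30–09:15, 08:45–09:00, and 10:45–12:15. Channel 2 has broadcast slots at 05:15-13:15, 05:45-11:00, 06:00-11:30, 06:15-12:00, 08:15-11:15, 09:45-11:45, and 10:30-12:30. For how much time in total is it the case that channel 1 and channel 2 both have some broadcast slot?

Merge the first list: 06:45-07:45, 08:00-10:00, 10:45-12:15.
Merge the second list: 05:15-13:15.
A ∩ B = 06:45-07:45, 08:00-10:00, 10:45-12:15.
Total: 1 h + 2 h + 1 h 30 min = 4 h 30 min.

4 h 30 min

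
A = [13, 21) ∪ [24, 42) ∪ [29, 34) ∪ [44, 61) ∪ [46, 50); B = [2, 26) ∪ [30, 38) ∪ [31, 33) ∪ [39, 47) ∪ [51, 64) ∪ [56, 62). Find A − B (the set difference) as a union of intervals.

[26, 30) ∪ [38, 39) ∪ [47, 51)

First set merges to [13, 21), [24, 42), [44, 61).
Second set merges to [2, 26), [30, 38), [39, 47), [51, 64).
[13, 21): fully covered by B → removed.
[24, 42) minus B → [26, 30), [38, 39).
[44, 61) minus B → [47, 51).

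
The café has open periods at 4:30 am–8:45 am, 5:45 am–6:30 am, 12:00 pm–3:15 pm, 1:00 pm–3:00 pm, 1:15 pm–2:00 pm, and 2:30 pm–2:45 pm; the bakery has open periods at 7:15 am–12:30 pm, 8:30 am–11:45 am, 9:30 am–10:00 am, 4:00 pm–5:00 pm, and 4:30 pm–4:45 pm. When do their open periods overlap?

7:15 am-8:45 am, 12:00 pm-12:30 pm

A, merged: 4:30 am-8:45 am, 12:00 pm-3:15 pm.
B, merged: 7:15 am-12:30 pm, 4:00 pm-5:00 pm.
4:30 am-8:45 am ∩ B → 7:15 am-8:45 am.
12:00 pm-3:15 pm ∩ B → 12:00 pm-12:30 pm.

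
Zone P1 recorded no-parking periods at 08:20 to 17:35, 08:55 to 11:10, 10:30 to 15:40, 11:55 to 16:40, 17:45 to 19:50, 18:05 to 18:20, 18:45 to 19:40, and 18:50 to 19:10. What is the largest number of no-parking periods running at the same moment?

3

Walk the sorted start/end points keeping a running depth.
The depth first hits 3 at 10:30.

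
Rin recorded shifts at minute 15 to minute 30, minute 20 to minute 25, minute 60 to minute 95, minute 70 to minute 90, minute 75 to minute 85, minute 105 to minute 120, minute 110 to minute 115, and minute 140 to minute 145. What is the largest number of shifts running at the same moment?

Walk the sorted start/end points keeping a running depth.
The depth first hits 3 at minute 75.

3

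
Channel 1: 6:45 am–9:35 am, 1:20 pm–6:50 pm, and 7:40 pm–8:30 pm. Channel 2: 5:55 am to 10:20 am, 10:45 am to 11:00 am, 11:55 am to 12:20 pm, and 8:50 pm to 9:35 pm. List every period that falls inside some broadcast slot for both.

6:45 am–9:35 am overlaps B on 6:45 am–9:35 am.
1:20 pm–6:50 pm falls entirely outside B.
7:40 pm–8:30 pm falls entirely outside B.

6:45 am–9:35 am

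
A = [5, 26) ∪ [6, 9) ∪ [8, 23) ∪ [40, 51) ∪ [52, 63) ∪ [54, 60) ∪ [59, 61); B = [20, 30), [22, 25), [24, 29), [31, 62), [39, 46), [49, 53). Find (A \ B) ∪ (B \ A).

Merge the first list: [5, 26), [40, 51), [52, 63).
Merge the second list: [20, 30), [31, 62).
Only in the first: [5, 20), [62, 63).
Only in the second: [26, 30), [31, 40), [51, 52).
Together these are the periods covered by exactly one.

[5, 20) ∪ [26, 30) ∪ [31, 40) ∪ [51, 52) ∪ [62, 63)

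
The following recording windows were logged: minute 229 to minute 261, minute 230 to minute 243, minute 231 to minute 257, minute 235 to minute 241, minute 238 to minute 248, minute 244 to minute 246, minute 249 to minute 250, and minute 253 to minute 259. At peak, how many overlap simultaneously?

5

Sweep endpoints in order; track running count of active intervals.
Peak of 5 reached at minute 238.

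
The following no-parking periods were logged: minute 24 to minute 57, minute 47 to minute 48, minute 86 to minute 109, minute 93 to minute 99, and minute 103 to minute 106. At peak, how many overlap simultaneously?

2

At minute 47, 2 of the intervals are simultaneously active.
No point has more.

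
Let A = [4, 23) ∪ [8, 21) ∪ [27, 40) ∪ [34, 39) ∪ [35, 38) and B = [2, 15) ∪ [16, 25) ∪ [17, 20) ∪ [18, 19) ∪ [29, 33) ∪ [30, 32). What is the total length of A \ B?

A, merged: [4, 23), [27, 40).
B, merged: [2, 15), [16, 25), [29, 33).
A \ B = [15, 16), [27, 29), [33, 40).
Total: 1 + 2 + 7 = 10.

10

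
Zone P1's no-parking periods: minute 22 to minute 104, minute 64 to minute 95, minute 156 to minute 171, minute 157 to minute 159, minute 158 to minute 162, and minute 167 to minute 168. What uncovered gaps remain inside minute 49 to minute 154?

minute 104 to minute 154

Covered (merged): minute 22 to minute 104, minute 156 to minute 171.
Complement within minute 49 to minute 154: minute 104 to minute 154.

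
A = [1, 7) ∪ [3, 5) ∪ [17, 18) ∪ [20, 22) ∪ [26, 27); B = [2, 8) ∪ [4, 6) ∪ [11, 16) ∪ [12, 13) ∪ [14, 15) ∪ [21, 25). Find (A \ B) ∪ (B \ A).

[1, 2) ∪ [7, 8) ∪ [11, 16) ∪ [17, 18) ∪ [20, 21) ∪ [22, 25) ∪ [26, 27)

A, merged: [1, 7), [17, 18), [20, 22), [26, 27).
B, merged: [2, 8), [11, 16), [21, 25).
A but not B: [1, 2), [17, 18), [20, 21), [26, 27).
B but not A: [7, 8), [11, 16), [22, 25).
Combining gives A △ B.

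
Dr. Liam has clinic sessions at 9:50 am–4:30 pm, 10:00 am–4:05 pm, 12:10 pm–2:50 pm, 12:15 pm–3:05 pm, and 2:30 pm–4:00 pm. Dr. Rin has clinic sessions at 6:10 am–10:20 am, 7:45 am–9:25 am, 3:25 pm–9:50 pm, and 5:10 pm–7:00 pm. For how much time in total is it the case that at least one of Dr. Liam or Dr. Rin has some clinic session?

15 h 40 min

First set merges to 9:50 am–4:30 pm.
Second set merges to 6:10 am–10:20 am, 3:25 pm–9:50 pm.
A ∪ B = 6:10 am–9:50 pm.
Total: 15 h 40 min.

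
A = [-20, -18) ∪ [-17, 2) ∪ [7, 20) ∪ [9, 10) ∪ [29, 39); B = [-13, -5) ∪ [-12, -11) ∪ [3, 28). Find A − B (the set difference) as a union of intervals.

[-20, -18) ∪ [-17, -13) ∪ [-5, 2) ∪ [29, 39)

First set merges to [-20, -18), [-17, 2), [7, 20), [29, 39).
Second set merges to [-13, -5), [3, 28).
[-20, -18): nothing removed.
[-17, 2) \ B = [-17, -13), [-5, 2).
[7, 20): entirely removed.
[29, 39): nothing removed.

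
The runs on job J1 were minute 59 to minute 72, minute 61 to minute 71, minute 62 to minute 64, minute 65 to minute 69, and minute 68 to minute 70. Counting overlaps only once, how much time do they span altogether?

13 minutes

Merged: minute 59 to minute 72.
Length: 13 minutes.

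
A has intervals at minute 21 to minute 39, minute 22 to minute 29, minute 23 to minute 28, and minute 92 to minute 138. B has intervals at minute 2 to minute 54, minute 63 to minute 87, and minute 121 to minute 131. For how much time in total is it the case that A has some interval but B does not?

36 minutes

First set merges to minute 21 to minute 39, minute 92 to minute 138.
A \ B = minute 92 to minute 121, minute 131 to minute 138.
Total: 29 minutes + 7 minutes = 36 minutes.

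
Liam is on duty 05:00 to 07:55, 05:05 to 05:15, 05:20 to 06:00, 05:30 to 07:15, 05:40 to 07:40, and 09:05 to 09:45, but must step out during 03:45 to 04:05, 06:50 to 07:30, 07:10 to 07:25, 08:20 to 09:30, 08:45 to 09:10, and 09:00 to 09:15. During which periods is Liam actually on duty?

Merge the first list: 05:00-07:55, 09:05-09:45.
Merge the second list: 03:45-04:05, 06:50-07:30, 08:20-09:30.
05:00-07:55 \ B = 05:00-06:50, 07:30-07:55.
09:05-09:45 \ B = 09:30-09:45.

05:00-06:50, 07:30-07:55, 09:30-09:45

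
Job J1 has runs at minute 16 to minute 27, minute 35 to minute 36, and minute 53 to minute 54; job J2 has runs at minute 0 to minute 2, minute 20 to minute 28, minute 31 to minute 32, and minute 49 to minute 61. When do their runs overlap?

minute 16 to minute 27 meets the second set on minute 20 to minute 27.
minute 35 to minute 36: no overlap with the second set.
minute 53 to minute 54 meets the second set on minute 53 to minute 54.

minute 20 to minute 27, minute 53 to minute 54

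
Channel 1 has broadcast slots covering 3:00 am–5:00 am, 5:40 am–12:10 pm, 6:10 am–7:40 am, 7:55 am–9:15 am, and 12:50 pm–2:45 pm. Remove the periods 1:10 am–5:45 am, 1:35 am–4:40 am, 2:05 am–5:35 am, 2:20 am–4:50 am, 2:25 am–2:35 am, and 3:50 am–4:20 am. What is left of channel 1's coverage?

A, merged: 3:00 am-5:00 am, 5:40 am-12:10 pm, 12:50 pm-2:45 pm.
B, merged: 1:10 am-5:45 am.
3:00 am-5:00 am: fully covered by B → removed.
5:40 am-12:10 pm minus B → 5:45 am-12:10 pm.
12:50 pm-2:45 pm: no B overlap → unchanged.

5:45 am-12:10 pm, 12:50 pm-2:45 pm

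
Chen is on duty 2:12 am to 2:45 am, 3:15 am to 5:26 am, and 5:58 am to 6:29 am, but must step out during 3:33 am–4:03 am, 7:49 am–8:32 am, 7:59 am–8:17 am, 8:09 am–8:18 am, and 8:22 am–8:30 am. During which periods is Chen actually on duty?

2:12 am-2:45 am, 3:15 am-3:33 am, 4:03 am-5:26 am, 5:58 am-6:29 am

Merge the second list: 3:33 am-4:03 am, 7:49 am-8:32 am.
2:12 am-2:45 am: nothing removed.
3:15 am-5:26 am \ B = 3:15 am-3:33 am, 4:03 am-5:26 am.
5:58 am-6:29 am: nothing removed.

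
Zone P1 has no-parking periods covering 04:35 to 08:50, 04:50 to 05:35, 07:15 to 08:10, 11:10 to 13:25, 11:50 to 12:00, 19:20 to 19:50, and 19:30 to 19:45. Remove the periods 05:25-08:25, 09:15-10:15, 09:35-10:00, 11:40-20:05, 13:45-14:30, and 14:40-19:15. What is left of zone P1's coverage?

04:35–05:25, 08:25–08:50, 11:10–11:40

First set merges to 04:35–08:50, 11:10–13:25, 19:20–19:50.
Second set merges to 05:25–08:25, 09:15–10:15, 11:40–20:05.
04:35–08:50 with B removed leaves 04:35–05:25, 08:25–08:50.
11:10–13:25 with B removed leaves 11:10–11:40.
19:20–19:50 lies entirely inside B → drops out.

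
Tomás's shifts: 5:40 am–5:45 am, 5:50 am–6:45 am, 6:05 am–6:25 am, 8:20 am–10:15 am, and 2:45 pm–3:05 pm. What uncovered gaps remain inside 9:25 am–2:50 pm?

10:15 am–2:45 pm

Covered (merged): 5:40 am–5:45 am, 5:50 am–6:45 am, 8:20 am–10:15 am, 2:45 pm–3:05 pm.
Gaps within 9:25 am–2:50 pm: 10:15 am–2:45 pm.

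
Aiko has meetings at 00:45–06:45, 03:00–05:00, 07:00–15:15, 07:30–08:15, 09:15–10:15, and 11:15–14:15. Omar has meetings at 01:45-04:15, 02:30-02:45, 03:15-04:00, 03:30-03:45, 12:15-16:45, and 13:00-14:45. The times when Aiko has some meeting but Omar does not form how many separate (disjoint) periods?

Merge the first list: 00:45–06:45, 07:00–15:15.
Merge the second list: 01:45–04:15, 12:15–16:45.
A \ B = 00:45–01:45, 04:15–06:45, 07:00–12:15.
That is 3 disjoint pieces.

3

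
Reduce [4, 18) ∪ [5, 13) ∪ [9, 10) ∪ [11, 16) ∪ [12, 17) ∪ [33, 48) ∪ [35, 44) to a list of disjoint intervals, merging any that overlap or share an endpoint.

[4, 18) ∪ [33, 48)

[5, 13) overlaps/touches [4, 18) → extend to [4, 18).
[9, 10) overlaps/touches [4, 18) → extend to [4, 18).
[11, 16) overlaps/touches [4, 18) → extend to [4, 18).
[12, 17) overlaps/touches [4, 18) → extend to [4, 18).
[33, 48) is disjoint → start new block.
[35, 44) overlaps/touches [33, 48) → extend to [33, 48).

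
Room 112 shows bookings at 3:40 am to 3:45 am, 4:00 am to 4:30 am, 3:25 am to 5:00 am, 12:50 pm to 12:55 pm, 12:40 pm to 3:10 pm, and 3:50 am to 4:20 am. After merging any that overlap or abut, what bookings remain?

Sort by start: 3:25 am–5:00 am, 3:40 am–3:45 am, 3:50 am–4:20 am, 4:00 am–4:30 am, 12:40 pm–3:10 pm, 12:50 pm–12:55 pm.
3:40 am–3:45 am overlaps/touches 3:25 am–5:00 am → extend to 3:25 am–5:00 am.
3:50 am–4:20 am overlaps/touches 3:25 am–5:00 am → extend to 3:25 am–5:00 am.
4:00 am–4:30 am overlaps/touches 3:25 am–5:00 am → extend to 3:25 am–5:00 am.
12:40 pm–3:10 pm is disjoint → start new block.
12:50 pm–12:55 pm overlaps/touches 12:40 pm–3:10 pm → extend to 12:40 pm–3:10 pm.

3:25 am–5:00 am, 12:40 pm–3:10 pm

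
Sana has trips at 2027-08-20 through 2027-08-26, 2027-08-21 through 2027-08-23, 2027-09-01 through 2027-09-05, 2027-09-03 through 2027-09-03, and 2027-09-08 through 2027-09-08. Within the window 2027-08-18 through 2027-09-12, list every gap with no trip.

Covered (merged): 2027-08-20 through 2027-08-26, 2027-09-01 through 2027-09-05, 2027-09-08 through 2027-09-08.
Uncovered inside 2027-08-18 through 2027-09-12: 2027-08-18 through 2027-08-19, 2027-08-27 through 2027-08-31, 2027-09-06 through 2027-09-07, 2027-09-09 through 2027-09-12.

2027-08-18 through 2027-08-19, 2027-08-27 through 2027-08-31, 2027-09-06 through 2027-09-07, 2027-09-09 through 2027-09-12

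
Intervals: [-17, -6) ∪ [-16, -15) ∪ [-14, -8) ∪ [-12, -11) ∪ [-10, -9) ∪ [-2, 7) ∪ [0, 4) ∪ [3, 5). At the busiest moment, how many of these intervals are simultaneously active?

At -12, 3 of the intervals are simultaneously active.
No point has more.

3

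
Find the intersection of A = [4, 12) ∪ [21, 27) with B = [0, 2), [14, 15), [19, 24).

[4, 12) falls entirely outside B.
[21, 27) overlaps B on [21, 24).

[21, 24)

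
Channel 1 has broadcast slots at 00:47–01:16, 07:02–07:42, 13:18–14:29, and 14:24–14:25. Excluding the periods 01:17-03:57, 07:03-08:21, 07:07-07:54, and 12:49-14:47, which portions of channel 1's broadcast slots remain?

Merge the first list: 00:47–01:16, 07:02–07:42, 13:18–14:29.
Merge the second list: 01:17–03:57, 07:03–08:21, 12:49–14:47.
00:47–01:16 is untouched.
07:02–07:42 with B removed leaves 07:02–07:03.
13:18–14:29 lies entirely inside B → drops out.

00:47–01:16, 07:02–07:03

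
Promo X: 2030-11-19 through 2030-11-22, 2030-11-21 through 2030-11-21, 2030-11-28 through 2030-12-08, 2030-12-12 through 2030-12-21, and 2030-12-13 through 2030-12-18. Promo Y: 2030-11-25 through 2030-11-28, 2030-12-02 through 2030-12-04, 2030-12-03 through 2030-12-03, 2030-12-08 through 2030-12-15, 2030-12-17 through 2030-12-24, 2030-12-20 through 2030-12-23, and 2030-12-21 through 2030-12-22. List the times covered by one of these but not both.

2030-11-19 through 2030-11-22, 2030-11-25 through 2030-11-27, 2030-11-29 through 2030-12-01, 2030-12-05 through 2030-12-07, 2030-12-09 through 2030-12-11, 2030-12-16 through 2030-12-16, 2030-12-22 through 2030-12-24

A, merged: 2030-11-19 through 2030-11-22, 2030-11-28 through 2030-12-08, 2030-12-12 through 2030-12-21.
B, merged: 2030-11-25 through 2030-11-28, 2030-12-02 through 2030-12-04, 2030-12-08 through 2030-12-15, 2030-12-17 through 2030-12-24.
A \ B = 2030-11-19 through 2030-11-22, 2030-11-29 through 2030-12-01, 2030-12-05 through 2030-12-07, 2030-12-16 through 2030-12-16.
B \ A = 2030-11-25 through 2030-11-27, 2030-12-09 through 2030-12-11, 2030-12-22 through 2030-12-24.
Union of the two gives the symmetric difference.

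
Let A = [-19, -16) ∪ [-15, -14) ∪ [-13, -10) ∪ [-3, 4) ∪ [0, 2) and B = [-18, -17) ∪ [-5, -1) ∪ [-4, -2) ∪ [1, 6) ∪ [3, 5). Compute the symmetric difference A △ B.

[-19, -18) ∪ [-17, -16) ∪ [-15, -14) ∪ [-13, -10) ∪ [-5, -3) ∪ [-1, 1) ∪ [4, 6)

First set merges to [-19, -16), [-15, -14), [-13, -10), [-3, 4).
Second set merges to [-18, -17), [-5, -1), [1, 6).
A but not B: [-19, -18), [-17, -16), [-15, -14), [-13, -10), [-1, 1).
B but not A: [-5, -3), [4, 6).
Combining gives A △ B.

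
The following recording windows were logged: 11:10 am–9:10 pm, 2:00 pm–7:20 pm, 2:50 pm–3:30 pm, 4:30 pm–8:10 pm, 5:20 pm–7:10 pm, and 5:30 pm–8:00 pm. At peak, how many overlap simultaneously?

Sweep endpoints in order; track running count of active intervals.
Peak of 5 reached at 5:30 pm.

5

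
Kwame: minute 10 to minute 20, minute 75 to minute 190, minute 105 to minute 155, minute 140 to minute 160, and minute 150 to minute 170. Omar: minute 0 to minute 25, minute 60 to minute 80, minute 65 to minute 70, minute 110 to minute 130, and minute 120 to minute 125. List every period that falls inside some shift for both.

A, merged: minute 10 to minute 20, minute 75 to minute 190.
B, merged: minute 0 to minute 25, minute 60 to minute 80, minute 110 to minute 130.
minute 10 to minute 20 meets the second set on minute 10 to minute 20.
minute 75 to minute 190 meets the second set on minute 75 to minute 80, minute 110 to minute 130.

minute 10 to minute 20, minute 75 to minute 80, minute 110 to minute 130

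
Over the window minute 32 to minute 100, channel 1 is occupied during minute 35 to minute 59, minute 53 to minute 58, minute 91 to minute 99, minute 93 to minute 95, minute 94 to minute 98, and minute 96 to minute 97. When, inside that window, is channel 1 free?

Covered (merged): minute 35 to minute 59, minute 91 to minute 99.
Uncovered inside minute 32 to minute 100: minute 32 to minute 35, minute 59 to minute 91, minute 99 to minute 100.

minute 32 to minute 35, minute 59 to minute 91, minute 99 to minute 100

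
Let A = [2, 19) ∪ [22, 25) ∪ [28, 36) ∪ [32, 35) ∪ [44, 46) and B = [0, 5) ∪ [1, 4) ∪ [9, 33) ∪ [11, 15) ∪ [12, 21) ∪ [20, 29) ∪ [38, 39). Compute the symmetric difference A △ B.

[0, 2) ∪ [5, 9) ∪ [19, 22) ∪ [25, 28) ∪ [33, 36) ∪ [38, 39) ∪ [44, 46)

Merge the first list: [2, 19), [22, 25), [28, 36), [44, 46).
Merge the second list: [0, 5), [9, 33), [38, 39).
A but not B: [5, 9), [33, 36), [44, 46).
B but not A: [0, 2), [19, 22), [25, 28), [38, 39).
Combining gives A △ B.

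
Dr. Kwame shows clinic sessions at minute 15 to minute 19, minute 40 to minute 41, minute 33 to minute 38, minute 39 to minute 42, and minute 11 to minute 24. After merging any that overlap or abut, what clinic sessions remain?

Sort by start: minute 11 to minute 24, minute 15 to minute 19, minute 33 to minute 38, minute 39 to minute 42, minute 40 to minute 41.
minute 15 to minute 19 overlaps/touches minute 11 to minute 24 → extend to minute 11 to minute 24.
minute 33 to minute 38 is disjoint → start new block.
minute 39 to minute 42 is disjoint → start new block.
minute 40 to minute 41 overlaps/touches minute 39 to minute 42 → extend to minute 39 to minute 42.

minute 11 to minute 24, minute 33 to minute 38, minute 39 to minute 42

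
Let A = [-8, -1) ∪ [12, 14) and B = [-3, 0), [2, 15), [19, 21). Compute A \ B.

[-8, -1) \ B = [-8, -3).
[12, 14): entirely removed.

[-8, -3)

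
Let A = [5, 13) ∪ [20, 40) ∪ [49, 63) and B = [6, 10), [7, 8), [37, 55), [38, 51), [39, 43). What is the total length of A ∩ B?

13

Second set merges to [6, 10), [37, 55).
A ∩ B = [6, 10), [37, 40), [49, 55).
Total: 4 + 3 + 6 = 13.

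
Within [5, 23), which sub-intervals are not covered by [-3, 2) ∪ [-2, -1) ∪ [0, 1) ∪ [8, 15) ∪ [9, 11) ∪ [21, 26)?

The merged coverage is [-3, 2), [8, 15), [21, 26).
Uncovered inside [5, 23): [5, 8), [15, 21).

[5, 8) ∪ [15, 21)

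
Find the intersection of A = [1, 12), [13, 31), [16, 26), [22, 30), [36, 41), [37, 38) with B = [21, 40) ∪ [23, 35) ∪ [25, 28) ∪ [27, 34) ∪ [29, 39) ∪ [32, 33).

[21, 31) ∪ [36, 40)

A, merged: [1, 12), [13, 31), [36, 41).
B, merged: [21, 40).
[1, 12) falls entirely outside B.
[13, 31) overlaps B on [21, 31).
[36, 41) overlaps B on [36, 40).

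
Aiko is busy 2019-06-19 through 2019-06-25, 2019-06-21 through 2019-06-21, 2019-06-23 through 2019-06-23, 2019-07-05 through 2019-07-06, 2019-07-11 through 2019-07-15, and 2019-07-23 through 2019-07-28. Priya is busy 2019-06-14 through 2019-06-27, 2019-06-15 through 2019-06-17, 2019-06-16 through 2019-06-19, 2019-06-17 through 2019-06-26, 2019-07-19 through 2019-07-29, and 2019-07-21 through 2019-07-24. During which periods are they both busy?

A, merged: 2019-06-19 through 2019-06-25, 2019-07-05 through 2019-07-06, 2019-07-11 through 2019-07-15, 2019-07-23 through 2019-07-28.
B, merged: 2019-06-14 through 2019-06-27, 2019-07-19 through 2019-07-29.
2019-06-19 through 2019-06-25 ∩ B → 2019-06-19 through 2019-06-25.
2019-07-05 through 2019-07-06 meets no B interval.
2019-07-11 through 2019-07-15 meets no B interval.
2019-07-23 through 2019-07-28 ∩ B → 2019-07-23 through 2019-07-28.

2019-06-19 through 2019-06-25, 2019-07-23 through 2019-07-28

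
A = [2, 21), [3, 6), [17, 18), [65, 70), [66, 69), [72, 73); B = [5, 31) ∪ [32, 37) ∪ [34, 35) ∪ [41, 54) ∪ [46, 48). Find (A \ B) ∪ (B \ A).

First set merges to [2, 21), [65, 70), [72, 73).
Second set merges to [5, 31), [32, 37), [41, 54).
Only in the first: [2, 5), [65, 70), [72, 73).
Only in the second: [21, 31), [32, 37), [41, 54).
Together these are the periods covered by exactly one.

[2, 5) ∪ [21, 31) ∪ [32, 37) ∪ [41, 54) ∪ [65, 70) ∪ [72, 73)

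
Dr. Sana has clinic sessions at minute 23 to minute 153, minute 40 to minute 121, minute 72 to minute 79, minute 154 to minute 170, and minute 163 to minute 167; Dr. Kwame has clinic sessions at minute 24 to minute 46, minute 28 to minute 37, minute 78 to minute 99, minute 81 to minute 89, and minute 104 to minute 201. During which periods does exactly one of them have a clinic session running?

A, merged: minute 23 to minute 153, minute 154 to minute 170.
B, merged: minute 24 to minute 46, minute 78 to minute 99, minute 104 to minute 201.
Only in the first: minute 23 to minute 24, minute 46 to minute 78, minute 99 to minute 104.
Only in the second: minute 153 to minute 154, minute 170 to minute 201.
Together these are the periods covered by exactly one.

minute 23 to minute 24, minute 46 to minute 78, minute 99 to minute 104, minute 153 to minute 154, minute 170 to minute 201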